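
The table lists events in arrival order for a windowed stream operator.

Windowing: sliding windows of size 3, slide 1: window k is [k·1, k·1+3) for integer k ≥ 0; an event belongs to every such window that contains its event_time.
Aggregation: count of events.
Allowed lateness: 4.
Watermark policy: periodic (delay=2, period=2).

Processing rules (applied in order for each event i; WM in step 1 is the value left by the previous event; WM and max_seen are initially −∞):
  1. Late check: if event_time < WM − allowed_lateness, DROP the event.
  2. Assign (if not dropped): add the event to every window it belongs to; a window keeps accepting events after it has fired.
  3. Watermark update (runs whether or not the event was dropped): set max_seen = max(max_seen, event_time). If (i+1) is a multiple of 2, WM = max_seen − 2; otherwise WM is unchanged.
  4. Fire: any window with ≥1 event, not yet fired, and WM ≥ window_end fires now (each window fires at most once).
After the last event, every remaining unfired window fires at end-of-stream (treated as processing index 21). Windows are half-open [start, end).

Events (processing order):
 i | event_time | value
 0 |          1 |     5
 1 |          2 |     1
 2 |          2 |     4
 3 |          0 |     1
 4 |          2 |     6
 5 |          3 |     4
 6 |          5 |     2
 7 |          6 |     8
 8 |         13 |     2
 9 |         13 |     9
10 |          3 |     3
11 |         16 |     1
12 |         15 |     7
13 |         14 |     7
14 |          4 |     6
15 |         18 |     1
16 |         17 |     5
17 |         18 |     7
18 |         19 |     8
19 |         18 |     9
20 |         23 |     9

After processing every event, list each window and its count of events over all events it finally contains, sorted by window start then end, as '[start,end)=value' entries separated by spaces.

[0,3)=5 [1,4)=5 [2,5)=4 [3,6)=2 [4,7)=2 [5,8)=2 [6,9)=1 [11,14)=2 [12,15)=3 [13,16)=4 [14,17)=3 [15,18)=3 [16,19)=5 [17,20)=5 [18,21)=4 [19,22)=1 [21,24)=1 [22,25)=1 [23,26)=1

i=0 t=1 v=5: → [1,4),[0,3); WM=−∞
i=1 t=2 v=1: → [2,5),[1,4),[0,3); WM=0
i=2 t=2 v=4: → [2,5),[1,4),[0,3); WM=0
i=3 t=0 v=1: → [0,3); WM=0
i=4 t=2 v=6: → [2,5),[1,4),[0,3); WM=0
i=5 t=3 v=4: → [3,6),[2,5),[1,4); WM=1
i=6 t=5 v=2: → [5,8),[4,7),[3,6); WM=1
i=7 t=6 v=8: → [6,9),[5,8),[4,7); WM=4; [0,3) fires=5 [1,4) fires=5
i=8 t=13 v=2: → [13,16),[12,15),[11,14); WM=4
i=9 t=13 v=9: → [13,16),[12,15),[11,14); WM=11; [2,5) fires=4 [3,6) fires=2 [4,7) fires=2 [5,8) fires=2 [6,9) fires=1
i=10 t=3 v=3: DROP (t<11-4); WM=11
i=11 t=16 v=1: → [16,19),[15,18),[14,17); WM=14; [11,14) fires=2
i=12 t=15 v=7: → [15,18),[14,17),[13,16); WM=14
i=13 t=14 v=7: → [14,17),[13,16),[12,15); WM=14
i=14 t=4 v=6: DROP (t<14-4); WM=14
i=15 t=18 v=1: → [18,21),[17,20),[16,19); WM=16; [12,15) fires=3 [13,16) fires=4
i=16 t=17 v=5: → [17,20),[16,19),[15,18); WM=16
i=17 t=18 v=7: → [18,21),[17,20),[16,19); WM=16
i=18 t=19 v=8: → [19,22),[18,21),[17,20); WM=16
i=19 t=18 v=9: → [18,21),[17,20),[16,19); WM=17; [14,17) fires=3
i=20 t=23 v=9: → [23,26),[22,25),[21,24); WM=17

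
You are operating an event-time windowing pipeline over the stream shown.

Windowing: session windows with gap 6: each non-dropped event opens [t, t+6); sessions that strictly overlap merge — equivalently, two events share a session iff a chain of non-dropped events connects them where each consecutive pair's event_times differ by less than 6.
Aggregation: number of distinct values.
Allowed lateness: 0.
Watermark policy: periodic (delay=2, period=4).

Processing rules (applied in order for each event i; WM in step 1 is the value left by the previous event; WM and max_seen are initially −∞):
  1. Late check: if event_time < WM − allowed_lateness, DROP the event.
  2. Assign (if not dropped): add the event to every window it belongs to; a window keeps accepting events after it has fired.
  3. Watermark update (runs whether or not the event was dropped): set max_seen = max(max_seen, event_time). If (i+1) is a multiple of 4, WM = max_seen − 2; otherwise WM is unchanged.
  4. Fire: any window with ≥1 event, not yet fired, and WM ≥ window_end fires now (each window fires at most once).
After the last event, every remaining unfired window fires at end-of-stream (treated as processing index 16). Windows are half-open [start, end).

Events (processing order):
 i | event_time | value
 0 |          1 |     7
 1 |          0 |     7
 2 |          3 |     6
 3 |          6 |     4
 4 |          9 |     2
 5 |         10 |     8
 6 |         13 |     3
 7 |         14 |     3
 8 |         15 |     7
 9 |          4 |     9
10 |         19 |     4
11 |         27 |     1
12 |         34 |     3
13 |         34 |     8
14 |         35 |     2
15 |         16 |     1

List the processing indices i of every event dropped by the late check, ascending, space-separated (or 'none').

9 15

i=0 t=1 v=7: → [1,7); WM=−∞
i=1 t=0 v=7: → [0,7); WM=−∞
i=2 t=3 v=6: → [0,9); WM=−∞
i=3 t=6 v=4: → [0,12); WM=4
i=4 t=9 v=2: → [0,15); WM=4
i=5 t=10 v=8: → [0,16); WM=4
i=6 t=13 v=3: → [0,19); WM=4
i=7 t=14 v=3: → [0,20); WM=12
i=8 t=15 v=7: → [0,21); WM=12
i=9 t=4 v=9: DROP (t<12-0); WM=12
i=10 t=19 v=4: → [0,25); WM=12
i=11 t=27 v=1: → [27,33); WM=25
i=12 t=34 v=3: → [34,40); WM=25
i=13 t=34 v=8: → [34,40); WM=25
i=14 t=35 v=2: → [34,41); WM=25
i=15 t=16 v=1: DROP (t<25-0); WM=33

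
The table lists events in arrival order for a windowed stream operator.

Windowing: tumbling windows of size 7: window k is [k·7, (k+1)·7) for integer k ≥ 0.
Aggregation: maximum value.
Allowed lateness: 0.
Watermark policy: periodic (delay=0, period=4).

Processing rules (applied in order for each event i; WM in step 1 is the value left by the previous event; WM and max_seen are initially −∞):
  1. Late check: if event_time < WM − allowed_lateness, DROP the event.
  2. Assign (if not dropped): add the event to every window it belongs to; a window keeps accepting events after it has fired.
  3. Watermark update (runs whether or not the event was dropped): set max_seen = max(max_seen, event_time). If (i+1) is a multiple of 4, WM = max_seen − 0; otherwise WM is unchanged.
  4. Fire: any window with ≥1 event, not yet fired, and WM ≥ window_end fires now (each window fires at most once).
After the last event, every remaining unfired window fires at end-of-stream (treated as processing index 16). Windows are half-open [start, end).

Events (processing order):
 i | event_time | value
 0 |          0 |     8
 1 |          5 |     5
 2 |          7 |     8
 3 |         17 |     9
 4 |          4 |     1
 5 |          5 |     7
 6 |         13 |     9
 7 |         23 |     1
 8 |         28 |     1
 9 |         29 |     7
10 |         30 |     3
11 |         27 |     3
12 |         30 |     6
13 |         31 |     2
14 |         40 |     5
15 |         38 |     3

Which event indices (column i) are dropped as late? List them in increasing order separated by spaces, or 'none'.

i=0 t=0 v=8: → [0,7); WM=−∞
i=1 t=5 v=5: → [0,7); WM=−∞
i=2 t=7 v=8: → [7,14); WM=−∞
i=3 t=17 v=9: → [14,21); WM=17; [0,7) fires=8 [7,14) fires=8
i=4 t=4 v=1: DROP (t<17-0); WM=17
i=5 t=5 v=7: DROP (t<17-0); WM=17
i=6 t=13 v=9: DROP (t<17-0); WM=17
i=7 t=23 v=1: → [21,28); WM=23; [14,21) fires=9
i=8 t=28 v=1: → [28,35); WM=23
i=9 t=29 v=7: → [28,35); WM=23
i=10 t=30 v=3: → [28,35); WM=23
i=11 t=27 v=3: → [21,28); WM=30; [21,28) fires=3
i=12 t=30 v=6: → [28,35); WM=30
i=13 t=31 v=2: → [28,35); WM=30
i=14 t=40 v=5: → [35,42); WM=30
i=15 t=38 v=3: → [35,42); WM=40; [28,35) fires=7

4 5 6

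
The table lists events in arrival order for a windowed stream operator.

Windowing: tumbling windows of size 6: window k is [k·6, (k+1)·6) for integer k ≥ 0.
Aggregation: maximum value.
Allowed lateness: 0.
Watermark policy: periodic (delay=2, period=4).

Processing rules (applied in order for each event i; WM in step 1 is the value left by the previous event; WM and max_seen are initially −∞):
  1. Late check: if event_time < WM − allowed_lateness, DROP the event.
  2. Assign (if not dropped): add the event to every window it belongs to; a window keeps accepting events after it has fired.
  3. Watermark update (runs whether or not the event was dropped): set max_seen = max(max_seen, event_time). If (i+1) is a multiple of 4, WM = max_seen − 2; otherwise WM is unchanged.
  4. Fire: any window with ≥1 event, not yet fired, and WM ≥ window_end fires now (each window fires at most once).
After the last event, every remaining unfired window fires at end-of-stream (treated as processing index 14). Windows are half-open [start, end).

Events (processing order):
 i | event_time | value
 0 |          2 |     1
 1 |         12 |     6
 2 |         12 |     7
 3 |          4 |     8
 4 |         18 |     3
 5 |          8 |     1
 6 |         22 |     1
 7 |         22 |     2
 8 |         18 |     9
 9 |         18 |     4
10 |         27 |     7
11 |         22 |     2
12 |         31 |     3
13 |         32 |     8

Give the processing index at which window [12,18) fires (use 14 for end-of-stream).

i=0 t=2 v=1: → [0,6); WM=−∞
i=1 t=12 v=6: → [12,18); WM=−∞
i=2 t=12 v=7: → [12,18); WM=−∞
i=3 t=4 v=8: → [0,6); WM=10; [0,6) fires=8
i=4 t=18 v=3: → [18,24); WM=10
i=5 t=8 v=1: DROP (t<10-0); WM=10
i=6 t=22 v=1: → [18,24); WM=10
i=7 t=22 v=2: → [18,24); WM=20; [12,18) fires=7
i=8 t=18 v=9: DROP (t<20-0); WM=20
i=9 t=18 v=4: DROP (t<20-0); WM=20
i=10 t=27 v=7: → [24,30); WM=20
i=11 t=22 v=2: → [18,24); WM=25; [18,24) fires=3
i=12 t=31 v=3: → [30,36); WM=25
i=13 t=32 v=8: → [30,36); WM=25

7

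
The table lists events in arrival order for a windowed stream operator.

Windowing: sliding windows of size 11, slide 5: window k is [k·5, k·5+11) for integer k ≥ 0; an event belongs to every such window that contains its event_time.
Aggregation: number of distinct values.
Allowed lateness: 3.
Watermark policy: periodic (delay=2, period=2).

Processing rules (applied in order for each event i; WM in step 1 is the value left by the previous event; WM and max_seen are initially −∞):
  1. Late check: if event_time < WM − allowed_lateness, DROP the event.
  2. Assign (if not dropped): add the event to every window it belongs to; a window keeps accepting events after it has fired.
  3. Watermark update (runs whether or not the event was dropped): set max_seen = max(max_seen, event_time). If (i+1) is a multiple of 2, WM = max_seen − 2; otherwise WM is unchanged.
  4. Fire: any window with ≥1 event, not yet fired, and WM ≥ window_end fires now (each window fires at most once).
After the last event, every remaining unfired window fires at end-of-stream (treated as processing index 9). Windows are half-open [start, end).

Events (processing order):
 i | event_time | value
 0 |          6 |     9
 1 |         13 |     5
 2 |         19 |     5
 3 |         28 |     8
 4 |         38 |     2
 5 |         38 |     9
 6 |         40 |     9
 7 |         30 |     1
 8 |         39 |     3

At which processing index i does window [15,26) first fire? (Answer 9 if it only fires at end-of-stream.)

i=0 t=6 v=9: → [5,16),[0,11); WM=−∞
i=1 t=13 v=5: → [10,21),[5,16); WM=11; [0,11) fires=1
i=2 t=19 v=5: → [15,26),[10,21); WM=11
i=3 t=28 v=8: → [25,36),[20,31); WM=26; [5,16) fires=2 [10,21) fires=1 [15,26) fires=1
i=4 t=38 v=2: → [35,46),[30,41); WM=26
i=5 t=38 v=9: → [35,46),[30,41); WM=36; [20,31) fires=1 [25,36) fires=1
i=6 t=40 v=9: → [40,51),[35,46),[30,41); WM=36
i=7 t=30 v=1: DROP (t<36-3); WM=38
i=8 t=39 v=3: → [35,46),[30,41); WM=38

3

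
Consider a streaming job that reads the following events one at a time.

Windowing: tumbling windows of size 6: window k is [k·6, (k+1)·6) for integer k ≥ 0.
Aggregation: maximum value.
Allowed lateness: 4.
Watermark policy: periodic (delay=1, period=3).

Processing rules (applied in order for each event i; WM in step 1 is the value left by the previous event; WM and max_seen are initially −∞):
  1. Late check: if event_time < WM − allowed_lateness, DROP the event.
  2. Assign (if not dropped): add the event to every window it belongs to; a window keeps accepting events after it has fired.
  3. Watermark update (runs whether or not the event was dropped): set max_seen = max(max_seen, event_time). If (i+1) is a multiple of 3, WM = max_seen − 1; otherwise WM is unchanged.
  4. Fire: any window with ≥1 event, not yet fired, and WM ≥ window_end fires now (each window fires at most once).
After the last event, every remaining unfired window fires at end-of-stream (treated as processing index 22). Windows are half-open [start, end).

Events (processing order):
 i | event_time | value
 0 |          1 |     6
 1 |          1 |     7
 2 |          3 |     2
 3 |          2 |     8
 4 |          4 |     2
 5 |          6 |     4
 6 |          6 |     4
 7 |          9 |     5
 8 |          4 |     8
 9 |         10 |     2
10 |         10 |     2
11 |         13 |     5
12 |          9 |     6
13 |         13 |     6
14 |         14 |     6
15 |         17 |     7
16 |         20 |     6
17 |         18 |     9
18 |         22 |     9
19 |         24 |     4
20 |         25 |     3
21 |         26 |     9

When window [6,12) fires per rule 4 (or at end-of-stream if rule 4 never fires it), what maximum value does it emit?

i=0 t=1 v=6: → [0,6); WM=−∞
i=1 t=1 v=7: → [0,6); WM=−∞
i=2 t=3 v=2: → [0,6); WM=2
i=3 t=2 v=8: → [0,6); WM=2
i=4 t=4 v=2: → [0,6); WM=2
i=5 t=6 v=4: → [6,12); WM=5
i=6 t=6 v=4: → [6,12); WM=5
i=7 t=9 v=5: → [6,12); WM=5
i=8 t=4 v=8: → [0,6); WM=8; [0,6) fires=8
i=9 t=10 v=2: → [6,12); WM=8
i=10 t=10 v=2: → [6,12); WM=8
i=11 t=13 v=5: → [12,18); WM=12; [6,12) fires=5
i=12 t=9 v=6: → [6,12); WM=12
i=13 t=13 v=6: → [12,18); WM=12
i=14 t=14 v=6: → [12,18); WM=13
i=15 t=17 v=7: → [12,18); WM=13
i=16 t=20 v=6: → [18,24); WM=13
i=17 t=18 v=9: → [18,24); WM=19; [12,18) fires=7
i=18 t=22 v=9: → [18,24); WM=19
i=19 t=24 v=4: → [24,30); WM=19
i=20 t=25 v=3: → [24,30); WM=24; [18,24) fires=9
i=21 t=26 v=9: → [24,30); WM=24

5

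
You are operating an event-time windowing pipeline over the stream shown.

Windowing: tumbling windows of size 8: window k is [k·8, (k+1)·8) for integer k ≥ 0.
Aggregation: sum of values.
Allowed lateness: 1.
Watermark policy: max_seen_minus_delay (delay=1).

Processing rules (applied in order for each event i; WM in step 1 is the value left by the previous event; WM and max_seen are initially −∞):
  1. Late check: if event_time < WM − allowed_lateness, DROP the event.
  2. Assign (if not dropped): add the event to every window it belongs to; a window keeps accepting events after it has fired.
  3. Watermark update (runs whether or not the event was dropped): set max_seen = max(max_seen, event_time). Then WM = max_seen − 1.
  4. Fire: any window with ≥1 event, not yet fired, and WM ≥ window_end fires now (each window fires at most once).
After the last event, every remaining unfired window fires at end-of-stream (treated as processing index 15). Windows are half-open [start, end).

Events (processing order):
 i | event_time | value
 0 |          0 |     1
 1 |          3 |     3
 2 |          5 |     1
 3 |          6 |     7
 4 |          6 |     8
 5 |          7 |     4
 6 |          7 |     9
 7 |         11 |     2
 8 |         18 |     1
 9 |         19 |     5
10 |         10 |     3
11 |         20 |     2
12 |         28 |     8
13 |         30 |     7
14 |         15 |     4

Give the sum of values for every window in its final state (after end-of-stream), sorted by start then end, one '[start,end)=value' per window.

i=0 t=0 v=1: → [0,8); WM=-1
i=1 t=3 v=3: → [0,8); WM=2
i=2 t=5 v=1: → [0,8); WM=4
i=3 t=6 v=7: → [0,8); WM=5
i=4 t=6 v=8: → [0,8); WM=5
i=5 t=7 v=4: → [0,8); WM=6
i=6 t=7 v=9: → [0,8); WM=6
i=7 t=11 v=2: → [8,16); WM=10; [0,8) fires=33
i=8 t=18 v=1: → [16,24); WM=17; [8,16) fires=2
i=9 t=19 v=5: → [16,24); WM=18
i=10 t=10 v=3: DROP (t<18-1); WM=18
i=11 t=20 v=2: → [16,24); WM=19
i=12 t=28 v=8: → [24,32); WM=27; [16,24) fires=8
i=13 t=30 v=7: → [24,32); WM=29
i=14 t=15 v=4: DROP (t<29-1); WM=29

[0,8)=33 [8,16)=2 [16,24)=8 [24,32)=15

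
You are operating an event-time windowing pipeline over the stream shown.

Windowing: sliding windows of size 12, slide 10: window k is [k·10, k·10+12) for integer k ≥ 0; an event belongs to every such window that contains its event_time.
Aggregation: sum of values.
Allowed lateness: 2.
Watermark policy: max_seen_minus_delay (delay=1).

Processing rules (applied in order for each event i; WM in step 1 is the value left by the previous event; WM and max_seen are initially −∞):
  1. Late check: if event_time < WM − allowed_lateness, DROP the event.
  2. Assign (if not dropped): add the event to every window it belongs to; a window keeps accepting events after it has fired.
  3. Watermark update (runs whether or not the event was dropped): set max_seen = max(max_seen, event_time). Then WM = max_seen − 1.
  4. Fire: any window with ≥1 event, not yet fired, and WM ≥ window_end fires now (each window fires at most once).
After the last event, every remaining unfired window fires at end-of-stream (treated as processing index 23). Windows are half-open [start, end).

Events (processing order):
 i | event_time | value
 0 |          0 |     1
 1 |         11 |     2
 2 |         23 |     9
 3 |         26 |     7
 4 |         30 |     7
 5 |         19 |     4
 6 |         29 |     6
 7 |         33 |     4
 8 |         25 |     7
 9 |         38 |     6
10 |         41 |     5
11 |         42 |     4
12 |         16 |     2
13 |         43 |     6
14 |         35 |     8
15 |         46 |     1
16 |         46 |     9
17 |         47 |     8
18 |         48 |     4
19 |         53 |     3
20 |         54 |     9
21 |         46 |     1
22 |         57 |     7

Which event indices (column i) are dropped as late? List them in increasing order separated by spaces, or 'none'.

i=0 t=0 v=1: → [0,12); WM=-1
i=1 t=11 v=2: → [10,22),[0,12); WM=10
i=2 t=23 v=9: → [20,32); WM=22; [0,12) fires=3 [10,22) fires=2
i=3 t=26 v=7: → [20,32); WM=25
i=4 t=30 v=7: → [30,42),[20,32); WM=29
i=5 t=19 v=4: DROP (t<29-2); WM=29
i=6 t=29 v=6: → [20,32); WM=29
i=7 t=33 v=4: → [30,42); WM=32; [20,32) fires=29
i=8 t=25 v=7: DROP (t<32-2); WM=32
i=9 t=38 v=6: → [30,42); WM=37
i=10 t=41 v=5: → [40,52),[30,42); WM=40
i=11 t=42 v=4: → [40,52); WM=41
i=12 t=16 v=2: DROP (t<41-2); WM=41
i=13 t=43 v=6: → [40,52); WM=42; [30,42) fires=22
i=14 t=35 v=8: DROP (t<42-2); WM=42
i=15 t=46 v=1: → [40,52); WM=45
i=16 t=46 v=9: → [40,52); WM=45
i=17 t=47 v=8: → [40,52); WM=46
i=18 t=48 v=4: → [40,52); WM=47
i=19 t=53 v=3: → [50,62); WM=52; [40,52) fires=37
i=20 t=54 v=9: → [50,62); WM=53
i=21 t=46 v=1: DROP (t<53-2); WM=53
i=22 t=57 v=7: → [50,62); WM=56

5 8 12 14 21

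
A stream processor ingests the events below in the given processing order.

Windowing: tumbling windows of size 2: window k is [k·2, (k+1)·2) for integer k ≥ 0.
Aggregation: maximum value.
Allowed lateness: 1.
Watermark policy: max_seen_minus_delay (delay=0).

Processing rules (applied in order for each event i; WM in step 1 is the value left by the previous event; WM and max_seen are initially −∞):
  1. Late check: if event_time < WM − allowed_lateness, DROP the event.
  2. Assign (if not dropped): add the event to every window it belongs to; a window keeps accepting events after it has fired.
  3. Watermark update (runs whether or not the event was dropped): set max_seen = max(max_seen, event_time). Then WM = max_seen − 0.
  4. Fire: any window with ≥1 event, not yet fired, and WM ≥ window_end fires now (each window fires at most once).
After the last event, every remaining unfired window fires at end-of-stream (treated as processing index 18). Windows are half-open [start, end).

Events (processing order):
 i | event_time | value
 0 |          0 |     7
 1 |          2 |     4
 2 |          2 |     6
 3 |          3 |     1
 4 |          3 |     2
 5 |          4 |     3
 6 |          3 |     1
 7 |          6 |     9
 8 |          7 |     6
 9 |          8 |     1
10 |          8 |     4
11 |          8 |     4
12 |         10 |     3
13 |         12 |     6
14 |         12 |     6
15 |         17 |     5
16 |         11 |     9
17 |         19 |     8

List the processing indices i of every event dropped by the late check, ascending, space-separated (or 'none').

16

i=0 t=0 v=7: → [0,2); WM=0
i=1 t=2 v=4: → [2,4); WM=2; [0,2) fires=7
i=2 t=2 v=6: → [2,4); WM=2
i=3 t=3 v=1: → [2,4); WM=3
i=4 t=3 v=2: → [2,4); WM=3
i=5 t=4 v=3: → [4,6); WM=4; [2,4) fires=6
i=6 t=3 v=1: → [2,4); WM=4
i=7 t=6 v=9: → [6,8); WM=6; [4,6) fires=3
i=8 t=7 v=6: → [6,8); WM=7
i=9 t=8 v=1: → [8,10); WM=8; [6,8) fires=9
i=10 t=8 v=4: → [8,10); WM=8
i=11 t=8 v=4: → [8,10); WM=8
i=12 t=10 v=3: → [10,12); WM=10; [8,10) fires=4
i=13 t=12 v=6: → [12,14); WM=12; [10,12) fires=3
i=14 t=12 v=6: → [12,14); WM=12
i=15 t=17 v=5: → [16,18); WM=17; [12,14) fires=6
i=16 t=11 v=9: DROP (t<17-1); WM=17
i=17 t=19 v=8: → [18,20); WM=19; [16,18) fires=5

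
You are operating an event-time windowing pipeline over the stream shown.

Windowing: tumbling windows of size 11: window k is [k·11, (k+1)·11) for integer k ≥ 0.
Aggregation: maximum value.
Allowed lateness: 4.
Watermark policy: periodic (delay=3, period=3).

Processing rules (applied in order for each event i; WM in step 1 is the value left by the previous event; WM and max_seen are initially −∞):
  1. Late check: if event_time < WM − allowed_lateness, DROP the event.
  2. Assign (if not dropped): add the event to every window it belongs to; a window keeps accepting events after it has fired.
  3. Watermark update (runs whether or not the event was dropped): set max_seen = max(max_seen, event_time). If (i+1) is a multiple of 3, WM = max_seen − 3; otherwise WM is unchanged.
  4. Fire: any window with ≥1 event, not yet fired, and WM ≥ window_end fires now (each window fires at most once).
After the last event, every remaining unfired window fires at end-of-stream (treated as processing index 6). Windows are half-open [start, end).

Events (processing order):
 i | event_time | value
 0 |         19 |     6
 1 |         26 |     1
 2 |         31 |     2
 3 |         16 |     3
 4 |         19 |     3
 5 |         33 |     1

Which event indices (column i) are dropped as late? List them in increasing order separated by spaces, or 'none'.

i=0 t=19 v=6: → [11,22); WM=−∞
i=1 t=26 v=1: → [22,33); WM=−∞
i=2 t=31 v=2: → [22,33); WM=28; [11,22) fires=6
i=3 t=16 v=3: DROP (t<28-4); WM=28
i=4 t=19 v=3: DROP (t<28-4); WM=28
i=5 t=33 v=1: → [33,44); WM=30

3 4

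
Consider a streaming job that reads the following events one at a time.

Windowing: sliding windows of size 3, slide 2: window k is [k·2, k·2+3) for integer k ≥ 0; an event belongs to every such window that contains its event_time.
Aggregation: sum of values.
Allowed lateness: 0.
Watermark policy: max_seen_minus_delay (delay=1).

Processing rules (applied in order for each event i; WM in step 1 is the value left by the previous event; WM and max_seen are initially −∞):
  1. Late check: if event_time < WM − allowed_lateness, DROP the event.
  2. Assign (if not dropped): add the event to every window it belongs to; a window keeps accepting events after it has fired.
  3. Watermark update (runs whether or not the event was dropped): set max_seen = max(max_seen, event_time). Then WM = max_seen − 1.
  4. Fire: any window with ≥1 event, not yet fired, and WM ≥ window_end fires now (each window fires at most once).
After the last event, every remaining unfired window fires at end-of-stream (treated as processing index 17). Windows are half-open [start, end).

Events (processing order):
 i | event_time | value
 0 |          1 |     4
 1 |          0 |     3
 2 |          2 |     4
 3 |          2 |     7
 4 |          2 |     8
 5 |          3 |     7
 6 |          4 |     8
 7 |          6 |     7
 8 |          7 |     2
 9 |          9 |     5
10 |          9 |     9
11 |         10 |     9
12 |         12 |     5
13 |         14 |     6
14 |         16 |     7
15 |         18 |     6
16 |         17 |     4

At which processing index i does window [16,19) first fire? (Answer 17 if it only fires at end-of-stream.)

17

i=0 t=1 v=4: → [0,3); WM=0
i=1 t=0 v=3: → [0,3); WM=0
i=2 t=2 v=4: → [2,5),[0,3); WM=1
i=3 t=2 v=7: → [2,5),[0,3); WM=1
i=4 t=2 v=8: → [2,5),[0,3); WM=1
i=5 t=3 v=7: → [2,5); WM=2
i=6 t=4 v=8: → [4,7),[2,5); WM=3; [0,3) fires=26
i=7 t=6 v=7: → [6,9),[4,7); WM=5; [2,5) fires=34
i=8 t=7 v=2: → [6,9); WM=6
i=9 t=9 v=5: → [8,11); WM=8; [4,7) fires=15
i=10 t=9 v=9: → [8,11); WM=8
i=11 t=10 v=9: → [10,13),[8,11); WM=9; [6,9) fires=9
i=12 t=12 v=5: → [12,15),[10,13); WM=11; [8,11) fires=23
i=13 t=14 v=6: → [14,17),[12,15); WM=13; [10,13) fires=14
i=14 t=16 v=7: → [16,19),[14,17); WM=15; [12,15) fires=11
i=15 t=18 v=6: → [18,21),[16,19); WM=17; [14,17) fires=13
i=16 t=17 v=4: → [16,19); WM=17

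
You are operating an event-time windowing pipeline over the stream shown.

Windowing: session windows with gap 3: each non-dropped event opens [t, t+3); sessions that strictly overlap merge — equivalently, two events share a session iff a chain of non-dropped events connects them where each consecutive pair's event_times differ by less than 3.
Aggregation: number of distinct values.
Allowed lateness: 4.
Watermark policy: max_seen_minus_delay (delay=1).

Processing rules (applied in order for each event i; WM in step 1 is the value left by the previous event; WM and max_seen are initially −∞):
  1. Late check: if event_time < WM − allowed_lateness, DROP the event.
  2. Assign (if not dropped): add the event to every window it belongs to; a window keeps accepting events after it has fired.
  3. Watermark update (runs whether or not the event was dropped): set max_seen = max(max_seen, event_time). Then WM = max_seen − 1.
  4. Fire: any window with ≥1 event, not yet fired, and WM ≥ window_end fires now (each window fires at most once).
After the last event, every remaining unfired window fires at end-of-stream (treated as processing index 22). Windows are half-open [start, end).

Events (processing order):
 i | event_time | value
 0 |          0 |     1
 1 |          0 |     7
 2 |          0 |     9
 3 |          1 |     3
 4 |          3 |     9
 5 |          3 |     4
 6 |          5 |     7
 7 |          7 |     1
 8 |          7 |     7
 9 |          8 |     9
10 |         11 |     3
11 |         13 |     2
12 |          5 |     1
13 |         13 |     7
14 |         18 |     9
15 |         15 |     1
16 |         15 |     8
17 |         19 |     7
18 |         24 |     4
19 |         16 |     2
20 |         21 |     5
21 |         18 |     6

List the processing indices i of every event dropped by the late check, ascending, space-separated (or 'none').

i=0 t=0 v=1: → [0,3); WM=-1
i=1 t=0 v=7: → [0,3); WM=-1
i=2 t=0 v=9: → [0,3); WM=-1
i=3 t=1 v=3: → [0,4); WM=0
i=4 t=3 v=9: → [0,6); WM=2
i=5 t=3 v=4: → [0,6); WM=2
i=6 t=5 v=7: → [0,8); WM=4
i=7 t=7 v=1: → [0,10); WM=6
i=8 t=7 v=7: → [0,10); WM=6
i=9 t=8 v=9: → [0,11); WM=7
i=10 t=11 v=3: → [11,14); WM=10
i=11 t=13 v=2: → [11,16); WM=12
i=12 t=5 v=1: DROP (t<12-4); WM=12
i=13 t=13 v=7: → [11,16); WM=12
i=14 t=18 v=9: → [18,21); WM=17
i=15 t=15 v=1: → [11,18); WM=17
i=16 t=15 v=8: → [11,18); WM=17
i=17 t=19 v=7: → [18,22); WM=18
i=18 t=24 v=4: → [24,27); WM=23
i=19 t=16 v=2: DROP (t<23-4); WM=23
i=20 t=21 v=5: → [18,24); WM=23
i=21 t=18 v=6: DROP (t<23-4); WM=23

12 19 21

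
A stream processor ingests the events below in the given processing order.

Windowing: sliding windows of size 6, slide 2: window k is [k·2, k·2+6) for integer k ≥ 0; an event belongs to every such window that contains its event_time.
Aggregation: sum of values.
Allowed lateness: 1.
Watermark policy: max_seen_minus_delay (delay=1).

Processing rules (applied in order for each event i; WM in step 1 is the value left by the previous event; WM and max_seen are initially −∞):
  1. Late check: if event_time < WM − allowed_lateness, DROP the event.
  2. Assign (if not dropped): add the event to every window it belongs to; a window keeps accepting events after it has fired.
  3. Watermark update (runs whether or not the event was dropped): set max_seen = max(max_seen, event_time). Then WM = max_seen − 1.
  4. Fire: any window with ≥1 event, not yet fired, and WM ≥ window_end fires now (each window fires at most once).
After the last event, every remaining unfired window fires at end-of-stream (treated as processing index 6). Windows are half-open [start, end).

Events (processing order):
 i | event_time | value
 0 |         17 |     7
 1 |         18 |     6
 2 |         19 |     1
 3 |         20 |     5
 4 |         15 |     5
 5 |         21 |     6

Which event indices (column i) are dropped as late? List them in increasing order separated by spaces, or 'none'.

4

i=0 t=17 v=7: → [16,22),[14,20),[12,18); WM=16
i=1 t=18 v=6: → [18,24),[16,22),[14,20); WM=17
i=2 t=19 v=1: → [18,24),[16,22),[14,20); WM=18; [12,18) fires=7
i=3 t=20 v=5: → [20,26),[18,24),[16,22); WM=19
i=4 t=15 v=5: DROP (t<19-1); WM=19
i=5 t=21 v=6: → [20,26),[18,24),[16,22); WM=20; [14,20) fires=14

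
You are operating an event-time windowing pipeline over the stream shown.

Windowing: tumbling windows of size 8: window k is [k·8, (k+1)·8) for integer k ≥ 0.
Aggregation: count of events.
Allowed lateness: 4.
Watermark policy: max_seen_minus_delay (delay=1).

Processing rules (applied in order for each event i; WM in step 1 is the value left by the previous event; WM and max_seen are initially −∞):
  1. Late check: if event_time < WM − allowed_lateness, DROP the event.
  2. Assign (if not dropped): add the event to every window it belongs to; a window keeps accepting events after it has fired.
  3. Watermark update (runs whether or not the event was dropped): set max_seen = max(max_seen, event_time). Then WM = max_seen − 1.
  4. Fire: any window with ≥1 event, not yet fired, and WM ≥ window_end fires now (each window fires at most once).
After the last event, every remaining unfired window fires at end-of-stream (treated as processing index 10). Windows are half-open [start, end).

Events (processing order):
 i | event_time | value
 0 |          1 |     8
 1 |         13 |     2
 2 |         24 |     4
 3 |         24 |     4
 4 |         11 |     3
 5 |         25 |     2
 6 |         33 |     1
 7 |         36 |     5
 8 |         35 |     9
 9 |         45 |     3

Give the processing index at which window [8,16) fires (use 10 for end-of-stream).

2

i=0 t=1 v=8: → [0,8); WM=0
i=1 t=13 v=2: → [8,16); WM=12; [0,8) fires=1
i=2 t=24 v=4: → [24,32); WM=23; [8,16) fires=1
i=3 t=24 v=4: → [24,32); WM=23
i=4 t=11 v=3: DROP (t<23-4); WM=23
i=5 t=25 v=2: → [24,32); WM=24
i=6 t=33 v=1: → [32,40); WM=32; [24,32) fires=3
i=7 t=36 v=5: → [32,40); WM=35
i=8 t=35 v=9: → [32,40); WM=35
i=9 t=45 v=3: → [40,48); WM=44; [32,40) fires=3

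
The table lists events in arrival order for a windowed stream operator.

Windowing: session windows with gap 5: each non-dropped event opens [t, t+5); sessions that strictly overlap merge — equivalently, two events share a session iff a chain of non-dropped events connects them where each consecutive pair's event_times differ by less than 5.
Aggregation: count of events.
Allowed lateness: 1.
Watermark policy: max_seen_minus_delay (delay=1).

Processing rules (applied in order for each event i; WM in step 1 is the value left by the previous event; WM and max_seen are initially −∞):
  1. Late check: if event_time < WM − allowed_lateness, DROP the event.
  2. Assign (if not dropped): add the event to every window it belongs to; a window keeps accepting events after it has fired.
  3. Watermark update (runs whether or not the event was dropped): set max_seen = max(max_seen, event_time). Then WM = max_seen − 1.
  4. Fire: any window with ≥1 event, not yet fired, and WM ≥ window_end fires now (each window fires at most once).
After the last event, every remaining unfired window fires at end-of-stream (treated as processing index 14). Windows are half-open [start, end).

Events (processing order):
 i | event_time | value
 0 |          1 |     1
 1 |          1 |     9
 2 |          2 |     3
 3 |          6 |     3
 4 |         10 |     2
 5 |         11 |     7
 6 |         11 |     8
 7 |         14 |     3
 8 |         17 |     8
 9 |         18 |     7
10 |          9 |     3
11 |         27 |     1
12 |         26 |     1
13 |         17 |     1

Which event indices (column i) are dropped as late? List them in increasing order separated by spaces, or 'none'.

i=0 t=1 v=1: → [1,6); WM=0
i=1 t=1 v=9: → [1,6); WM=0
i=2 t=2 v=3: → [1,7); WM=1
i=3 t=6 v=3: → [1,11); WM=5
i=4 t=10 v=2: → [1,15); WM=9
i=5 t=11 v=7: → [1,16); WM=10
i=6 t=11 v=8: → [1,16); WM=10
i=7 t=14 v=3: → [1,19); WM=13
i=8 t=17 v=8: → [1,22); WM=16
i=9 t=18 v=7: → [1,23); WM=17
i=10 t=9 v=3: DROP (t<17-1); WM=17
i=11 t=27 v=1: → [27,32); WM=26
i=12 t=26 v=1: → [26,32); WM=26
i=13 t=17 v=1: DROP (t<26-1); WM=26

10 13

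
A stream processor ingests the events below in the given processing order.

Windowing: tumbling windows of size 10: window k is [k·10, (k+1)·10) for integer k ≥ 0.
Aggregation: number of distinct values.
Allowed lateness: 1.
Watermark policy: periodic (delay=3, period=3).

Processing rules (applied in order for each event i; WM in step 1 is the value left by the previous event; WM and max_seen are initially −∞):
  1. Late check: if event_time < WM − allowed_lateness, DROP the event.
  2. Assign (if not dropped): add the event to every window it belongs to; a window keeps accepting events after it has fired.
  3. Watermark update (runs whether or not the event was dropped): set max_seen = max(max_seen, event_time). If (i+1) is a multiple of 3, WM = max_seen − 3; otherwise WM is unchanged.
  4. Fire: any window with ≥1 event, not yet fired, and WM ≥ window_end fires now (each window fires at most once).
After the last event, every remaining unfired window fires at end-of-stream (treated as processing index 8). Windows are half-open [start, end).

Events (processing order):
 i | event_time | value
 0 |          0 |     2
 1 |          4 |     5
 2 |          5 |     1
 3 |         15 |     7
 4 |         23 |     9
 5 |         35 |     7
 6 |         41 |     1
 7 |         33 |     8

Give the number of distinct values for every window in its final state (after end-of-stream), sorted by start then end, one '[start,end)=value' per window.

[0,10)=3 [10,20)=1 [20,30)=1 [30,40)=2 [40,50)=1

i=0 t=0 v=2: → [0,10); WM=−∞
i=1 t=4 v=5: → [0,10); WM=−∞
i=2 t=5 v=1: → [0,10); WM=2
i=3 t=15 v=7: → [10,20); WM=2
i=4 t=23 v=9: → [20,30); WM=2
i=5 t=35 v=7: → [30,40); WM=32; [0,10) fires=3 [10,20) fires=1 [20,30) fires=1
i=6 t=41 v=1: → [40,50); WM=32
i=7 t=33 v=8: → [30,40); WM=32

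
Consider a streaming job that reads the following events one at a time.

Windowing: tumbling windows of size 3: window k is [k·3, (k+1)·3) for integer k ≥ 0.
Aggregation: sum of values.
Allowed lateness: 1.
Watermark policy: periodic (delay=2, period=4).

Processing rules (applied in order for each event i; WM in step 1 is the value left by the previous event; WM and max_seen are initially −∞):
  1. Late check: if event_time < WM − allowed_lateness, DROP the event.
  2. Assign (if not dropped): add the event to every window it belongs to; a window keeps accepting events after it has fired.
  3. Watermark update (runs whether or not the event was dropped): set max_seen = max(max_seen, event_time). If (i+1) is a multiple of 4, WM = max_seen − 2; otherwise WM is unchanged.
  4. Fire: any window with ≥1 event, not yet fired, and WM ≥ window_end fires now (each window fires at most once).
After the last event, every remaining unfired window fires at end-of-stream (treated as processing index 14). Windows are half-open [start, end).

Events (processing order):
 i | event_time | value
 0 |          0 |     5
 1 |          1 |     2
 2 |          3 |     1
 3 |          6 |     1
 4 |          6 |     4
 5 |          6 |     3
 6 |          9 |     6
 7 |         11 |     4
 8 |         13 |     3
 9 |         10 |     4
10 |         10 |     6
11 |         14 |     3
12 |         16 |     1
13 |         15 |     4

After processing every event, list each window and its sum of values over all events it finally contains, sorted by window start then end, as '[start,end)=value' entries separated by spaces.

i=0 t=0 v=5: → [0,3); WM=−∞
i=1 t=1 v=2: → [0,3); WM=−∞
i=2 t=3 v=1: → [3,6); WM=−∞
i=3 t=6 v=1: → [6,9); WM=4; [0,3) fires=7
i=4 t=6 v=4: → [6,9); WM=4
i=5 t=6 v=3: → [6,9); WM=4
i=6 t=9 v=6: → [9,12); WM=4
i=7 t=11 v=4: → [9,12); WM=9; [3,6) fires=1 [6,9) fires=8
i=8 t=13 v=3: → [12,15); WM=9
i=9 t=10 v=4: → [9,12); WM=9
i=10 t=10 v=6: → [9,12); WM=9
i=11 t=14 v=3: → [12,15); WM=12; [9,12) fires=20
i=12 t=16 v=1: → [15,18); WM=12
i=13 t=15 v=4: → [15,18); WM=12

[0,3)=7 [3,6)=1 [6,9)=8 [9,12)=20 [12,15)=6 [15,18)=5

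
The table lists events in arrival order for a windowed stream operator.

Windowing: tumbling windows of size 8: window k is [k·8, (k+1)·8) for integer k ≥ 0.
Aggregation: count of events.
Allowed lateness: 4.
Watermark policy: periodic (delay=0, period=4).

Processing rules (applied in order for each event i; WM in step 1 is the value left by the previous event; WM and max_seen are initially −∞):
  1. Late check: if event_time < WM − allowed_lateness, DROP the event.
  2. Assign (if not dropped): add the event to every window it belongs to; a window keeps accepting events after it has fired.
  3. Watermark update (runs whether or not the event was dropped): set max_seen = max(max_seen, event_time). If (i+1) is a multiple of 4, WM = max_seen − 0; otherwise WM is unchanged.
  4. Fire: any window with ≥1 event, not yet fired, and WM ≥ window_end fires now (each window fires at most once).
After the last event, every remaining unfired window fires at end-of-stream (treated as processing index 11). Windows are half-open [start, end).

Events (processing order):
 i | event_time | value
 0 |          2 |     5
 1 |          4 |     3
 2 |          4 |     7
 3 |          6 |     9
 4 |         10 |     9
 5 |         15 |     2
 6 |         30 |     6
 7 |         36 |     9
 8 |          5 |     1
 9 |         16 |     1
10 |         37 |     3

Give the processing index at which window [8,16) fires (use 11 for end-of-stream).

i=0 t=2 v=5: → [0,8); WM=−∞
i=1 t=4 v=3: → [0,8); WM=−∞
i=2 t=4 v=7: → [0,8); WM=−∞
i=3 t=6 v=9: → [0,8); WM=6
i=4 t=10 v=9: → [8,16); WM=6
i=5 t=15 v=2: → [8,16); WM=6
i=6 t=30 v=6: → [24,32); WM=6
i=7 t=36 v=9: → [32,40); WM=36; [0,8) fires=4 [8,16) fires=2 [24,32) fires=1
i=8 t=5 v=1: DROP (t<36-4); WM=36
i=9 t=16 v=1: DROP (t<36-4); WM=36
i=10 t=37 v=3: → [32,40); WM=36

7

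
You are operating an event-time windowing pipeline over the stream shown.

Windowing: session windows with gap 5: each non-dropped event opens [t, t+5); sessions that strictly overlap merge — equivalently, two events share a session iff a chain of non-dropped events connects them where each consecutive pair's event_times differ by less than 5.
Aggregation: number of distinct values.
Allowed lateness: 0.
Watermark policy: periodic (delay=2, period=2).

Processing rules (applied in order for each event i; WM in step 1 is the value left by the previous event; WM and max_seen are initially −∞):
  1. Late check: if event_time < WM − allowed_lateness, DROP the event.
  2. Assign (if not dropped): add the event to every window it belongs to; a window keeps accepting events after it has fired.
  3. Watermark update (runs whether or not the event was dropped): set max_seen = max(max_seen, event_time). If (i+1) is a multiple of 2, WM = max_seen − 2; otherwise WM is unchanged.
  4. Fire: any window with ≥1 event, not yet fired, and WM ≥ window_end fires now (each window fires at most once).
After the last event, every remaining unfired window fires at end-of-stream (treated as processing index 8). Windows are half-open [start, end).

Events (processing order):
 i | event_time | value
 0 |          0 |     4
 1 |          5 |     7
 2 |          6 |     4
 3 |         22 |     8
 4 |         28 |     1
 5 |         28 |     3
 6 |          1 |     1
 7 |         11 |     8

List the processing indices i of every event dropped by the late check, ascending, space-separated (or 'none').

6 7

i=0 t=0 v=4: → [0,5); WM=−∞
i=1 t=5 v=7: → [5,10); WM=3
i=2 t=6 v=4: → [5,11); WM=3
i=3 t=22 v=8: → [22,27); WM=20
i=4 t=28 v=1: → [28,33); WM=20
i=5 t=28 v=3: → [28,33); WM=26
i=6 t=1 v=1: DROP (t<26-0); WM=26
i=7 t=11 v=8: DROP (t<26-0); WM=26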